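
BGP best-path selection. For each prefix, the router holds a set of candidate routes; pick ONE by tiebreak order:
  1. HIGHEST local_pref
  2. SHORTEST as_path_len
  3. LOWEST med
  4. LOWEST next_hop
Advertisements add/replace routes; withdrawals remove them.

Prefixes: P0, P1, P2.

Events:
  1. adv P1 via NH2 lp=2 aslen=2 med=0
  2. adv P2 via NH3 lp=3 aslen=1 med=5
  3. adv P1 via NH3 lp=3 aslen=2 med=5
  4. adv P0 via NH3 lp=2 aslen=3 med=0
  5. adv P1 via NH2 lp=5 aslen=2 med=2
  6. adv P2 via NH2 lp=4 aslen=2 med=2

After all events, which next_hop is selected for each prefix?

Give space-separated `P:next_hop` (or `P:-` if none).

Op 1: best P0=- P1=NH2 P2=-
Op 2: best P0=- P1=NH2 P2=NH3
Op 3: best P0=- P1=NH3 P2=NH3
Op 4: best P0=NH3 P1=NH3 P2=NH3
Op 5: best P0=NH3 P1=NH2 P2=NH3
Op 6: best P0=NH3 P1=NH2 P2=NH2

Answer: P0:NH3 P1:NH2 P2:NH2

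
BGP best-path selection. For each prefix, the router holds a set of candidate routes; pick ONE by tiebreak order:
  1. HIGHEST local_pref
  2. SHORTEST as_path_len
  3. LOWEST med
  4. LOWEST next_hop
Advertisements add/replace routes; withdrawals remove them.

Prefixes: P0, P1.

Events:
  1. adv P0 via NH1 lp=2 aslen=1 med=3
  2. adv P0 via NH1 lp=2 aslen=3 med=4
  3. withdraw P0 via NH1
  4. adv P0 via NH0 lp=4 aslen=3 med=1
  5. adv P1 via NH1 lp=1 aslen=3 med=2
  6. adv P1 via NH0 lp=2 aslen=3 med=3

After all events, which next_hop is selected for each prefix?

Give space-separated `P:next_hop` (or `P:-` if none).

Op 1: best P0=NH1 P1=-
Op 2: best P0=NH1 P1=-
Op 3: best P0=- P1=-
Op 4: best P0=NH0 P1=-
Op 5: best P0=NH0 P1=NH1
Op 6: best P0=NH0 P1=NH0

Answer: P0:NH0 P1:NH0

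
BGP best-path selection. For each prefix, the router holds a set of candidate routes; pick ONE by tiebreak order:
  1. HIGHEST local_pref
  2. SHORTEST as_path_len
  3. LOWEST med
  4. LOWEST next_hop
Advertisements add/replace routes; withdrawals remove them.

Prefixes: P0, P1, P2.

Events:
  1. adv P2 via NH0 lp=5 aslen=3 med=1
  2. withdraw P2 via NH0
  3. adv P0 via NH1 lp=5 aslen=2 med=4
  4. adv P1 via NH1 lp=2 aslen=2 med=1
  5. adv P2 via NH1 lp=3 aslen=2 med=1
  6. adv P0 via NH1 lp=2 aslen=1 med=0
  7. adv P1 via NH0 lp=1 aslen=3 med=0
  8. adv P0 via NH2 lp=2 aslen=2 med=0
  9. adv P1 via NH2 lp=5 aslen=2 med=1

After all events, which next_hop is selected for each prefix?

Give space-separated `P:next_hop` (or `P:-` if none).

Answer: P0:NH1 P1:NH2 P2:NH1

Derivation:
Op 1: best P0=- P1=- P2=NH0
Op 2: best P0=- P1=- P2=-
Op 3: best P0=NH1 P1=- P2=-
Op 4: best P0=NH1 P1=NH1 P2=-
Op 5: best P0=NH1 P1=NH1 P2=NH1
Op 6: best P0=NH1 P1=NH1 P2=NH1
Op 7: best P0=NH1 P1=NH1 P2=NH1
Op 8: best P0=NH1 P1=NH1 P2=NH1
Op 9: best P0=NH1 P1=NH2 P2=NH1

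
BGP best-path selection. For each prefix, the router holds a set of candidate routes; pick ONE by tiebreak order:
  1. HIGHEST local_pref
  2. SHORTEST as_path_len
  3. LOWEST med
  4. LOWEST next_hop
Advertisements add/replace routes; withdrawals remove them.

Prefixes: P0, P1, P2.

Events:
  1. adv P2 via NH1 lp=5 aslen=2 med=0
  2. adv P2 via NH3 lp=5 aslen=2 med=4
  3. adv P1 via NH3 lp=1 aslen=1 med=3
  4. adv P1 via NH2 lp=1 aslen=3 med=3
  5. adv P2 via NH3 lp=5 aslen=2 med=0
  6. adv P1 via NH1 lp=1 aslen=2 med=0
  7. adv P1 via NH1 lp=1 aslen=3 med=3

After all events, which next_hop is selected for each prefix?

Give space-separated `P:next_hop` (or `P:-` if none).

Answer: P0:- P1:NH3 P2:NH1

Derivation:
Op 1: best P0=- P1=- P2=NH1
Op 2: best P0=- P1=- P2=NH1
Op 3: best P0=- P1=NH3 P2=NH1
Op 4: best P0=- P1=NH3 P2=NH1
Op 5: best P0=- P1=NH3 P2=NH1
Op 6: best P0=- P1=NH3 P2=NH1
Op 7: best P0=- P1=NH3 P2=NH1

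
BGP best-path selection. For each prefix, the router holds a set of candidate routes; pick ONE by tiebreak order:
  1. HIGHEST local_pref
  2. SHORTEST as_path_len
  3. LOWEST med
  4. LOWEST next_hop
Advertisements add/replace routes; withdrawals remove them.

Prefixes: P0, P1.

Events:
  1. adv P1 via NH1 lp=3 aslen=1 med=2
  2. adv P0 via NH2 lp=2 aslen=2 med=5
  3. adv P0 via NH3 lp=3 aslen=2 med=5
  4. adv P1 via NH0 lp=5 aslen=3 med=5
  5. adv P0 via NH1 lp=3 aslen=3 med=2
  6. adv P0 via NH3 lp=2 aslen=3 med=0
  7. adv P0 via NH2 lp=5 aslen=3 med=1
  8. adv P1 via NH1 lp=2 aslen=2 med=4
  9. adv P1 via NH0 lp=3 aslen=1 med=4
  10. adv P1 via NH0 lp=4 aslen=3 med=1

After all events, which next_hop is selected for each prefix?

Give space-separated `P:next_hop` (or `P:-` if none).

Answer: P0:NH2 P1:NH0

Derivation:
Op 1: best P0=- P1=NH1
Op 2: best P0=NH2 P1=NH1
Op 3: best P0=NH3 P1=NH1
Op 4: best P0=NH3 P1=NH0
Op 5: best P0=NH3 P1=NH0
Op 6: best P0=NH1 P1=NH0
Op 7: best P0=NH2 P1=NH0
Op 8: best P0=NH2 P1=NH0
Op 9: best P0=NH2 P1=NH0
Op 10: best P0=NH2 P1=NH0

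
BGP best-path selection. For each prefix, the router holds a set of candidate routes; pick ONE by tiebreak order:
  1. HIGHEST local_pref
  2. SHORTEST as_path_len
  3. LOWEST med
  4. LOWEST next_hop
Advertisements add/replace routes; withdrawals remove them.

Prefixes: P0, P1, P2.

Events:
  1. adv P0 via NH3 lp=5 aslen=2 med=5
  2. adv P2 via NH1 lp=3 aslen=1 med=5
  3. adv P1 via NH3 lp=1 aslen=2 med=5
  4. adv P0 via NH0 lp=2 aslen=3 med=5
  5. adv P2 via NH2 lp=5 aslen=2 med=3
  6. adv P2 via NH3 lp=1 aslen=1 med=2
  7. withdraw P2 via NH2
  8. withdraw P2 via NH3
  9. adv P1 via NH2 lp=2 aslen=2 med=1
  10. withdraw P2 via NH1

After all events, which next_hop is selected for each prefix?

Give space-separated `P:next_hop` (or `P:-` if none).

Answer: P0:NH3 P1:NH2 P2:-

Derivation:
Op 1: best P0=NH3 P1=- P2=-
Op 2: best P0=NH3 P1=- P2=NH1
Op 3: best P0=NH3 P1=NH3 P2=NH1
Op 4: best P0=NH3 P1=NH3 P2=NH1
Op 5: best P0=NH3 P1=NH3 P2=NH2
Op 6: best P0=NH3 P1=NH3 P2=NH2
Op 7: best P0=NH3 P1=NH3 P2=NH1
Op 8: best P0=NH3 P1=NH3 P2=NH1
Op 9: best P0=NH3 P1=NH2 P2=NH1
Op 10: best P0=NH3 P1=NH2 P2=-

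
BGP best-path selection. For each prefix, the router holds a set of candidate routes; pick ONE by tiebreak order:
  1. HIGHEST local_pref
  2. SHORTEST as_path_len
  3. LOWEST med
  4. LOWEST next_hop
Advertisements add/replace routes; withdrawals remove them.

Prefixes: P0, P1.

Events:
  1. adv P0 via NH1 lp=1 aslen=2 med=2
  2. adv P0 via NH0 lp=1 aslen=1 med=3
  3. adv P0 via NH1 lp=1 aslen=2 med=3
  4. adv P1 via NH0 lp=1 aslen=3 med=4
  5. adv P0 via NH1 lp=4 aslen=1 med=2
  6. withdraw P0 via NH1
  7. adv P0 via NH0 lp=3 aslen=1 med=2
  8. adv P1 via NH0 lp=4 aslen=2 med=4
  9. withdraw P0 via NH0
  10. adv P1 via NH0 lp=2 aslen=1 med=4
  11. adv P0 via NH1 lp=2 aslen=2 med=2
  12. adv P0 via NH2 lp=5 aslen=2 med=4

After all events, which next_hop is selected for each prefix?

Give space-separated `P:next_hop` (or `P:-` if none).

Answer: P0:NH2 P1:NH0

Derivation:
Op 1: best P0=NH1 P1=-
Op 2: best P0=NH0 P1=-
Op 3: best P0=NH0 P1=-
Op 4: best P0=NH0 P1=NH0
Op 5: best P0=NH1 P1=NH0
Op 6: best P0=NH0 P1=NH0
Op 7: best P0=NH0 P1=NH0
Op 8: best P0=NH0 P1=NH0
Op 9: best P0=- P1=NH0
Op 10: best P0=- P1=NH0
Op 11: best P0=NH1 P1=NH0
Op 12: best P0=NH2 P1=NH0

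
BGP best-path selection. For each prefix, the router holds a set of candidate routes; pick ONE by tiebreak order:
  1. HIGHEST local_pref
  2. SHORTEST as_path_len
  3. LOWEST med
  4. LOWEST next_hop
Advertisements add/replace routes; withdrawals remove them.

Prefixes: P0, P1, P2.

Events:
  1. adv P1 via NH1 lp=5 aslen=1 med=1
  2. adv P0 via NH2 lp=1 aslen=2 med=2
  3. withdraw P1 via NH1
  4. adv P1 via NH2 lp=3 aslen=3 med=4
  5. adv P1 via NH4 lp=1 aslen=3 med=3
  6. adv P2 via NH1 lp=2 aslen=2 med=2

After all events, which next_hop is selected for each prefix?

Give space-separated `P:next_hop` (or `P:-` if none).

Answer: P0:NH2 P1:NH2 P2:NH1

Derivation:
Op 1: best P0=- P1=NH1 P2=-
Op 2: best P0=NH2 P1=NH1 P2=-
Op 3: best P0=NH2 P1=- P2=-
Op 4: best P0=NH2 P1=NH2 P2=-
Op 5: best P0=NH2 P1=NH2 P2=-
Op 6: best P0=NH2 P1=NH2 P2=NH1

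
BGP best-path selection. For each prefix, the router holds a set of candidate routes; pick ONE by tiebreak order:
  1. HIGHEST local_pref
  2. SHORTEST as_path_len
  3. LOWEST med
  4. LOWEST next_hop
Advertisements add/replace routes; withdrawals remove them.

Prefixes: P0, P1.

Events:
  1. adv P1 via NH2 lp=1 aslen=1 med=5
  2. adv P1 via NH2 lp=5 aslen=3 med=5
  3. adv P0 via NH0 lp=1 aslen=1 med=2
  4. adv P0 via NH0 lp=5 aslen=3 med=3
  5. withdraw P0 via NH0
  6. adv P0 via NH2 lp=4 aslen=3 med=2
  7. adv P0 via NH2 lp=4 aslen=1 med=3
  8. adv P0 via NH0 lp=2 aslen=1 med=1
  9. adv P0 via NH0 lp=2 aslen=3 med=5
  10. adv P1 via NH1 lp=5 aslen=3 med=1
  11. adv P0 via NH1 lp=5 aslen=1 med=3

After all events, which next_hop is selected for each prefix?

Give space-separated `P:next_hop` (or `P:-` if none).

Op 1: best P0=- P1=NH2
Op 2: best P0=- P1=NH2
Op 3: best P0=NH0 P1=NH2
Op 4: best P0=NH0 P1=NH2
Op 5: best P0=- P1=NH2
Op 6: best P0=NH2 P1=NH2
Op 7: best P0=NH2 P1=NH2
Op 8: best P0=NH2 P1=NH2
Op 9: best P0=NH2 P1=NH2
Op 10: best P0=NH2 P1=NH1
Op 11: best P0=NH1 P1=NH1

Answer: P0:NH1 P1:NH1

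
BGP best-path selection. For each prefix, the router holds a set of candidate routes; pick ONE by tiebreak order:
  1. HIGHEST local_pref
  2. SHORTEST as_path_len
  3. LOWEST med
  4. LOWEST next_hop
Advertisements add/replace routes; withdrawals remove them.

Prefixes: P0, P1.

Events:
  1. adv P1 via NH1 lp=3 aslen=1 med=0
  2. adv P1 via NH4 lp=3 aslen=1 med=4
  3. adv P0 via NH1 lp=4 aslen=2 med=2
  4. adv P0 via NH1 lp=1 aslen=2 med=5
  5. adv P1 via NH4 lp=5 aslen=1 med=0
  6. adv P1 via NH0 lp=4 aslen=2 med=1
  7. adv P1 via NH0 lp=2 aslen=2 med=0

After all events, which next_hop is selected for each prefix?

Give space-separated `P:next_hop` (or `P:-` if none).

Answer: P0:NH1 P1:NH4

Derivation:
Op 1: best P0=- P1=NH1
Op 2: best P0=- P1=NH1
Op 3: best P0=NH1 P1=NH1
Op 4: best P0=NH1 P1=NH1
Op 5: best P0=NH1 P1=NH4
Op 6: best P0=NH1 P1=NH4
Op 7: best P0=NH1 P1=NH4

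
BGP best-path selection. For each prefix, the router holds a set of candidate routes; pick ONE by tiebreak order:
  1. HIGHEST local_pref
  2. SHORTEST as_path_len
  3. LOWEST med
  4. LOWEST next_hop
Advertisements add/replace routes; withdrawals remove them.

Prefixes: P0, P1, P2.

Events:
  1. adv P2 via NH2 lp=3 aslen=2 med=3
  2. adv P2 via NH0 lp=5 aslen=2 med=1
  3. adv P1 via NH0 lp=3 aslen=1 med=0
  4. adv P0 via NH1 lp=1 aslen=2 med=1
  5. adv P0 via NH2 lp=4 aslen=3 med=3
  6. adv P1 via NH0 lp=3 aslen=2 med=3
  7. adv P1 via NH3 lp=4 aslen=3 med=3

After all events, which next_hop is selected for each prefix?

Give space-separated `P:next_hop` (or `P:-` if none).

Op 1: best P0=- P1=- P2=NH2
Op 2: best P0=- P1=- P2=NH0
Op 3: best P0=- P1=NH0 P2=NH0
Op 4: best P0=NH1 P1=NH0 P2=NH0
Op 5: best P0=NH2 P1=NH0 P2=NH0
Op 6: best P0=NH2 P1=NH0 P2=NH0
Op 7: best P0=NH2 P1=NH3 P2=NH0

Answer: P0:NH2 P1:NH3 P2:NH0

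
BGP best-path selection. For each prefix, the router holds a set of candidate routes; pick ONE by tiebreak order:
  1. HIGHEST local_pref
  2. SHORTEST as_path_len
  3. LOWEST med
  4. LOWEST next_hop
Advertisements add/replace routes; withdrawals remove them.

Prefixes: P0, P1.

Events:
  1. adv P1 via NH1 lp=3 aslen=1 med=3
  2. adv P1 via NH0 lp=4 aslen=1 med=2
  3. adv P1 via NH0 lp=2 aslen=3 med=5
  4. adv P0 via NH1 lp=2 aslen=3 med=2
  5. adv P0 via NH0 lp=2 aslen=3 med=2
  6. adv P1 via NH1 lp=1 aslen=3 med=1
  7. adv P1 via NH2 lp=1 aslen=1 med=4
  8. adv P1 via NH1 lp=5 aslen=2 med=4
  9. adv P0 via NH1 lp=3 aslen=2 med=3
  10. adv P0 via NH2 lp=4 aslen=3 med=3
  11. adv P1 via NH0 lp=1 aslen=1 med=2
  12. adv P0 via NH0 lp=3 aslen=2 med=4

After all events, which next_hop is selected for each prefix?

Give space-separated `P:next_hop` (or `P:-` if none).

Op 1: best P0=- P1=NH1
Op 2: best P0=- P1=NH0
Op 3: best P0=- P1=NH1
Op 4: best P0=NH1 P1=NH1
Op 5: best P0=NH0 P1=NH1
Op 6: best P0=NH0 P1=NH0
Op 7: best P0=NH0 P1=NH0
Op 8: best P0=NH0 P1=NH1
Op 9: best P0=NH1 P1=NH1
Op 10: best P0=NH2 P1=NH1
Op 11: best P0=NH2 P1=NH1
Op 12: best P0=NH2 P1=NH1

Answer: P0:NH2 P1:NH1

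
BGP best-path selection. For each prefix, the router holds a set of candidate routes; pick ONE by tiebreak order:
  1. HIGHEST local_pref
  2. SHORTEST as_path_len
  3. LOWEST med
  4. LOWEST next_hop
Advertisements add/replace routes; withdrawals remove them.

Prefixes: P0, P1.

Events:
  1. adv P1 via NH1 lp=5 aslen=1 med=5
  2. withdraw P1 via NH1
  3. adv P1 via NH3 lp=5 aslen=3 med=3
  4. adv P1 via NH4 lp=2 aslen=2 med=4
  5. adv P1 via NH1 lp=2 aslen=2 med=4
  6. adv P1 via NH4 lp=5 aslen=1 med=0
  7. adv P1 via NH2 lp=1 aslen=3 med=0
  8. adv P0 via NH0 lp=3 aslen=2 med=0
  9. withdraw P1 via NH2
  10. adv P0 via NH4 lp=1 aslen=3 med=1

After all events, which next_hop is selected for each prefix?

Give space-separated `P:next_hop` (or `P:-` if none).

Answer: P0:NH0 P1:NH4

Derivation:
Op 1: best P0=- P1=NH1
Op 2: best P0=- P1=-
Op 3: best P0=- P1=NH3
Op 4: best P0=- P1=NH3
Op 5: best P0=- P1=NH3
Op 6: best P0=- P1=NH4
Op 7: best P0=- P1=NH4
Op 8: best P0=NH0 P1=NH4
Op 9: best P0=NH0 P1=NH4
Op 10: best P0=NH0 P1=NH4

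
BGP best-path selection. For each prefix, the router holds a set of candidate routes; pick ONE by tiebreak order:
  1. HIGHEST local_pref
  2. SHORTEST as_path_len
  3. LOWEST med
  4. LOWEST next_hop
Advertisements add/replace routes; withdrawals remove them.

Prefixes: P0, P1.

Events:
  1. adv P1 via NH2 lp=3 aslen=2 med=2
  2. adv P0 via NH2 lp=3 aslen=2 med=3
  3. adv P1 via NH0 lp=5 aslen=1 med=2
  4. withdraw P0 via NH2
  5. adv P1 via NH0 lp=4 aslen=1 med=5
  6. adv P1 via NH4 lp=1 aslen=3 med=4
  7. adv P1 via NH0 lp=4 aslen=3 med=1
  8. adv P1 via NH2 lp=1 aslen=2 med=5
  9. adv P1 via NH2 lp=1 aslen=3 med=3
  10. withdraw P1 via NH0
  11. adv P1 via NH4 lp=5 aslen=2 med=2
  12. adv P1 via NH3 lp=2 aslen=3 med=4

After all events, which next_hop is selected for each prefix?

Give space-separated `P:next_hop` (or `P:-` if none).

Op 1: best P0=- P1=NH2
Op 2: best P0=NH2 P1=NH2
Op 3: best P0=NH2 P1=NH0
Op 4: best P0=- P1=NH0
Op 5: best P0=- P1=NH0
Op 6: best P0=- P1=NH0
Op 7: best P0=- P1=NH0
Op 8: best P0=- P1=NH0
Op 9: best P0=- P1=NH0
Op 10: best P0=- P1=NH2
Op 11: best P0=- P1=NH4
Op 12: best P0=- P1=NH4

Answer: P0:- P1:NH4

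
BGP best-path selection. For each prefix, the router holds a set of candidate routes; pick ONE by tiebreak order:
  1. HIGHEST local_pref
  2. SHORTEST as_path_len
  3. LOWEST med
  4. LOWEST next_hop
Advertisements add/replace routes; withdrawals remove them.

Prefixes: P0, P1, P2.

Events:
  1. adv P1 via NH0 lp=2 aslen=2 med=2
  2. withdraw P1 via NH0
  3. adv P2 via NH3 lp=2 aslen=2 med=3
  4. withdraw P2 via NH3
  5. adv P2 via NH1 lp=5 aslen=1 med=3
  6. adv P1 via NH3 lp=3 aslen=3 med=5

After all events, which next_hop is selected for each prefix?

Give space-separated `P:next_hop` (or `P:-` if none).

Answer: P0:- P1:NH3 P2:NH1

Derivation:
Op 1: best P0=- P1=NH0 P2=-
Op 2: best P0=- P1=- P2=-
Op 3: best P0=- P1=- P2=NH3
Op 4: best P0=- P1=- P2=-
Op 5: best P0=- P1=- P2=NH1
Op 6: best P0=- P1=NH3 P2=NH1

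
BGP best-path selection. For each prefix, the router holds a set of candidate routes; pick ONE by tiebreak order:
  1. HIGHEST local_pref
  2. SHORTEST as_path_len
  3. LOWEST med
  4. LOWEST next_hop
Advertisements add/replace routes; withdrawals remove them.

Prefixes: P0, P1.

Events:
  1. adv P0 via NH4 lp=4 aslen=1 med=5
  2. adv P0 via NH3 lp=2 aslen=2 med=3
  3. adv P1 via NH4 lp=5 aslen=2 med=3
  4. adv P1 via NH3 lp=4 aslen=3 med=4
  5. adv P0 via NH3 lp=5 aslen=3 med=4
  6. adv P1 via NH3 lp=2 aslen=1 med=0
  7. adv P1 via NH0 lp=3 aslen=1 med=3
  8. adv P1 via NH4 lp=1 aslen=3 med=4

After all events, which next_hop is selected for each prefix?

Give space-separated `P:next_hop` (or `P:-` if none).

Op 1: best P0=NH4 P1=-
Op 2: best P0=NH4 P1=-
Op 3: best P0=NH4 P1=NH4
Op 4: best P0=NH4 P1=NH4
Op 5: best P0=NH3 P1=NH4
Op 6: best P0=NH3 P1=NH4
Op 7: best P0=NH3 P1=NH4
Op 8: best P0=NH3 P1=NH0

Answer: P0:NH3 P1:NH0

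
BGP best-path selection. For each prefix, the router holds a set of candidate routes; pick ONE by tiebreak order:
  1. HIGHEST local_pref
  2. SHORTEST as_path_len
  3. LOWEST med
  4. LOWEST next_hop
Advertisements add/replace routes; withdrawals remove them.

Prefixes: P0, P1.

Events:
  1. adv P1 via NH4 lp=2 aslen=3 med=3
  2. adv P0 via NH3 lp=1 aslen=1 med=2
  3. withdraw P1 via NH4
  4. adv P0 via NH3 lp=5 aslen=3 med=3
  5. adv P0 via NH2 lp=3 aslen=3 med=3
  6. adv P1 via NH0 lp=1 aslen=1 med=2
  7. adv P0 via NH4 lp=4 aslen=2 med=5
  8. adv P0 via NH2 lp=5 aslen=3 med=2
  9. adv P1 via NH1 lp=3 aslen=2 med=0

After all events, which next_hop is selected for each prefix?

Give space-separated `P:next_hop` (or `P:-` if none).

Answer: P0:NH2 P1:NH1

Derivation:
Op 1: best P0=- P1=NH4
Op 2: best P0=NH3 P1=NH4
Op 3: best P0=NH3 P1=-
Op 4: best P0=NH3 P1=-
Op 5: best P0=NH3 P1=-
Op 6: best P0=NH3 P1=NH0
Op 7: best P0=NH3 P1=NH0
Op 8: best P0=NH2 P1=NH0
Op 9: best P0=NH2 P1=NH1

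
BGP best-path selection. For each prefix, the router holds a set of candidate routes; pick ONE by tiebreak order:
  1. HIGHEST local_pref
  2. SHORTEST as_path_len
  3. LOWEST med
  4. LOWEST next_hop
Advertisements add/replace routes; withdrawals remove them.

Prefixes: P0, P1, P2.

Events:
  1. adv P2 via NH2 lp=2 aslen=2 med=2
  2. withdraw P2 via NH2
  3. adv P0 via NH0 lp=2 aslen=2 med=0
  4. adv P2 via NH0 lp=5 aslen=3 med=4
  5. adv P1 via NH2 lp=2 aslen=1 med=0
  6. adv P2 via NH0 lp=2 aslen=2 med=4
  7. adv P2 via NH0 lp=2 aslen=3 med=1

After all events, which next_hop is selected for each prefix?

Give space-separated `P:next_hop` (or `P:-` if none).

Answer: P0:NH0 P1:NH2 P2:NH0

Derivation:
Op 1: best P0=- P1=- P2=NH2
Op 2: best P0=- P1=- P2=-
Op 3: best P0=NH0 P1=- P2=-
Op 4: best P0=NH0 P1=- P2=NH0
Op 5: best P0=NH0 P1=NH2 P2=NH0
Op 6: best P0=NH0 P1=NH2 P2=NH0
Op 7: best P0=NH0 P1=NH2 P2=NH0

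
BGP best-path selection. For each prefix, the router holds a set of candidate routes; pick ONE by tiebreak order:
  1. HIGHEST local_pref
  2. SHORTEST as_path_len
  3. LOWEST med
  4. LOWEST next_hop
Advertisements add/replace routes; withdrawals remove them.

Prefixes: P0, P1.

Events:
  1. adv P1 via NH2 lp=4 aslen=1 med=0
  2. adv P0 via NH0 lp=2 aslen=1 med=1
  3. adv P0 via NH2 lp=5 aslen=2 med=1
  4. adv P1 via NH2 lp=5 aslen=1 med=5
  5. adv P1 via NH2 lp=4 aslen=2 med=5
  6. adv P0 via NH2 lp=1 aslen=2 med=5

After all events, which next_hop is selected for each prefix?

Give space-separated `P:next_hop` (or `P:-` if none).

Answer: P0:NH0 P1:NH2

Derivation:
Op 1: best P0=- P1=NH2
Op 2: best P0=NH0 P1=NH2
Op 3: best P0=NH2 P1=NH2
Op 4: best P0=NH2 P1=NH2
Op 5: best P0=NH2 P1=NH2
Op 6: best P0=NH0 P1=NH2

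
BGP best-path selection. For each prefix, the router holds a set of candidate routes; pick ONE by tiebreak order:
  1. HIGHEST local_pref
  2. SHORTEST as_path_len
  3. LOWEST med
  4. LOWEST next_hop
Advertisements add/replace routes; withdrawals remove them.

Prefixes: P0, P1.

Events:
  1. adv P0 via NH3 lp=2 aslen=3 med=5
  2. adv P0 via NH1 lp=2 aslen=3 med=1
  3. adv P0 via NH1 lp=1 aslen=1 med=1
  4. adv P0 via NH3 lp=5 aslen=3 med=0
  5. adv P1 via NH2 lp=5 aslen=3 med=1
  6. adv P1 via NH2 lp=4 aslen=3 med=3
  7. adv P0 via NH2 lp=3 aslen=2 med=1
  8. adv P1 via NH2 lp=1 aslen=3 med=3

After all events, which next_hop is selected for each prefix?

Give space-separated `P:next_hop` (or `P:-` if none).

Answer: P0:NH3 P1:NH2

Derivation:
Op 1: best P0=NH3 P1=-
Op 2: best P0=NH1 P1=-
Op 3: best P0=NH3 P1=-
Op 4: best P0=NH3 P1=-
Op 5: best P0=NH3 P1=NH2
Op 6: best P0=NH3 P1=NH2
Op 7: best P0=NH3 P1=NH2
Op 8: best P0=NH3 P1=NH2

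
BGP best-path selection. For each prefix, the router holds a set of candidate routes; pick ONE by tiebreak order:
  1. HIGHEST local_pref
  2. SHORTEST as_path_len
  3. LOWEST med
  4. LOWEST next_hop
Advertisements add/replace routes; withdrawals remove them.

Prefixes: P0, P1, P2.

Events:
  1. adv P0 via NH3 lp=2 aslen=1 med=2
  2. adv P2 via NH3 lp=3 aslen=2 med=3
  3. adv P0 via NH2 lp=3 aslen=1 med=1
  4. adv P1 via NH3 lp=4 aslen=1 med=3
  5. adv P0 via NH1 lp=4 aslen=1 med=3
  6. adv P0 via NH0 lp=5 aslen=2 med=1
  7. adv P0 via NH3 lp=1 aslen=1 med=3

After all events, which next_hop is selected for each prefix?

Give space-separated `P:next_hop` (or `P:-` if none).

Answer: P0:NH0 P1:NH3 P2:NH3

Derivation:
Op 1: best P0=NH3 P1=- P2=-
Op 2: best P0=NH3 P1=- P2=NH3
Op 3: best P0=NH2 P1=- P2=NH3
Op 4: best P0=NH2 P1=NH3 P2=NH3
Op 5: best P0=NH1 P1=NH3 P2=NH3
Op 6: best P0=NH0 P1=NH3 P2=NH3
Op 7: best P0=NH0 P1=NH3 P2=NH3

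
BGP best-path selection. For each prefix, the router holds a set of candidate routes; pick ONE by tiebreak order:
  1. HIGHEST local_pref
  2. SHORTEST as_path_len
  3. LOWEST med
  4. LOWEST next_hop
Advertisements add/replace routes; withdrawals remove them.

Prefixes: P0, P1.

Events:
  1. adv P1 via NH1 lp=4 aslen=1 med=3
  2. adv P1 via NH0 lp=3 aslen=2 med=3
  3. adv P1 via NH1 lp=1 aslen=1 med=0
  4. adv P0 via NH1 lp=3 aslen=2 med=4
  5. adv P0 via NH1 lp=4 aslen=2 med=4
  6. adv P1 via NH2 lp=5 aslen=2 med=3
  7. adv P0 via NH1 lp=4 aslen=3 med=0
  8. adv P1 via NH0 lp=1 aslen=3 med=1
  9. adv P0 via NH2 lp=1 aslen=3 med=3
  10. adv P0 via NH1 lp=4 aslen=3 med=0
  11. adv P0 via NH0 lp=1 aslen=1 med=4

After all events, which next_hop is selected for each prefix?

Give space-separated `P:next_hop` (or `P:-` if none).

Op 1: best P0=- P1=NH1
Op 2: best P0=- P1=NH1
Op 3: best P0=- P1=NH0
Op 4: best P0=NH1 P1=NH0
Op 5: best P0=NH1 P1=NH0
Op 6: best P0=NH1 P1=NH2
Op 7: best P0=NH1 P1=NH2
Op 8: best P0=NH1 P1=NH2
Op 9: best P0=NH1 P1=NH2
Op 10: best P0=NH1 P1=NH2
Op 11: best P0=NH1 P1=NH2

Answer: P0:NH1 P1:NH2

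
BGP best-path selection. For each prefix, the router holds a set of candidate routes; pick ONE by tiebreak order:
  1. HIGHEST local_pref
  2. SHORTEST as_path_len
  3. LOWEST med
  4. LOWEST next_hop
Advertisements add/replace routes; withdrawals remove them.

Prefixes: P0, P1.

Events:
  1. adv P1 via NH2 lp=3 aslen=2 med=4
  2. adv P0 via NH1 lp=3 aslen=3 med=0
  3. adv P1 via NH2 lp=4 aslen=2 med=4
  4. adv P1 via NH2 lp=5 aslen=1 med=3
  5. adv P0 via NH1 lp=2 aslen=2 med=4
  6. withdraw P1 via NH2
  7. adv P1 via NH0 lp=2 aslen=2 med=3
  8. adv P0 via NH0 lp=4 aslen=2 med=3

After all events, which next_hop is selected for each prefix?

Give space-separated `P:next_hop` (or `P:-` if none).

Answer: P0:NH0 P1:NH0

Derivation:
Op 1: best P0=- P1=NH2
Op 2: best P0=NH1 P1=NH2
Op 3: best P0=NH1 P1=NH2
Op 4: best P0=NH1 P1=NH2
Op 5: best P0=NH1 P1=NH2
Op 6: best P0=NH1 P1=-
Op 7: best P0=NH1 P1=NH0
Op 8: best P0=NH0 P1=NH0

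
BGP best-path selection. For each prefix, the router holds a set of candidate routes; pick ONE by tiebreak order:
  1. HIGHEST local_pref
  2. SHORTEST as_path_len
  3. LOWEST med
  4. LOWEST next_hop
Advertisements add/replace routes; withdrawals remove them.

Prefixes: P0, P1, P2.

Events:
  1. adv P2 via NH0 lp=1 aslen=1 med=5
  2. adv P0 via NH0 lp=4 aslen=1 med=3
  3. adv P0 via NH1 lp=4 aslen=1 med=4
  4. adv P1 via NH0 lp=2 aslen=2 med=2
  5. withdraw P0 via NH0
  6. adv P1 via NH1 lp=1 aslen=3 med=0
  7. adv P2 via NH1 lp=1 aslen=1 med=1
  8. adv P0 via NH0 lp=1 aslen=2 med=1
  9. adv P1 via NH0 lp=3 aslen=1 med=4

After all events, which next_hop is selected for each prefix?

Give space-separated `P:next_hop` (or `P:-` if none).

Op 1: best P0=- P1=- P2=NH0
Op 2: best P0=NH0 P1=- P2=NH0
Op 3: best P0=NH0 P1=- P2=NH0
Op 4: best P0=NH0 P1=NH0 P2=NH0
Op 5: best P0=NH1 P1=NH0 P2=NH0
Op 6: best P0=NH1 P1=NH0 P2=NH0
Op 7: best P0=NH1 P1=NH0 P2=NH1
Op 8: best P0=NH1 P1=NH0 P2=NH1
Op 9: best P0=NH1 P1=NH0 P2=NH1

Answer: P0:NH1 P1:NH0 P2:NH1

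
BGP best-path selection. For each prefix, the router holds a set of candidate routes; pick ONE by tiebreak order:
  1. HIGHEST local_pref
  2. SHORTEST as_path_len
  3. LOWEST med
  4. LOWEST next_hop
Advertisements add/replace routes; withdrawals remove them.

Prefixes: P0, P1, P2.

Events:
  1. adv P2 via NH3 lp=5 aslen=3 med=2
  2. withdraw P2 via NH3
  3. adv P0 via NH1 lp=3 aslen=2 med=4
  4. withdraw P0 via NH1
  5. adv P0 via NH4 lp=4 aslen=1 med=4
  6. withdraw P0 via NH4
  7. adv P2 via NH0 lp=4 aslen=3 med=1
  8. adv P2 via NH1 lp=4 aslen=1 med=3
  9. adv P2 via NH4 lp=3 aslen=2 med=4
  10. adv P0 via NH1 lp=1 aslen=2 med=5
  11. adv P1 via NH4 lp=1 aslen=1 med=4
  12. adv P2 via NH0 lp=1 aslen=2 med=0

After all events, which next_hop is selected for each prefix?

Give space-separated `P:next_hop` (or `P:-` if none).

Answer: P0:NH1 P1:NH4 P2:NH1

Derivation:
Op 1: best P0=- P1=- P2=NH3
Op 2: best P0=- P1=- P2=-
Op 3: best P0=NH1 P1=- P2=-
Op 4: best P0=- P1=- P2=-
Op 5: best P0=NH4 P1=- P2=-
Op 6: best P0=- P1=- P2=-
Op 7: best P0=- P1=- P2=NH0
Op 8: best P0=- P1=- P2=NH1
Op 9: best P0=- P1=- P2=NH1
Op 10: best P0=NH1 P1=- P2=NH1
Op 11: best P0=NH1 P1=NH4 P2=NH1
Op 12: best P0=NH1 P1=NH4 P2=NH1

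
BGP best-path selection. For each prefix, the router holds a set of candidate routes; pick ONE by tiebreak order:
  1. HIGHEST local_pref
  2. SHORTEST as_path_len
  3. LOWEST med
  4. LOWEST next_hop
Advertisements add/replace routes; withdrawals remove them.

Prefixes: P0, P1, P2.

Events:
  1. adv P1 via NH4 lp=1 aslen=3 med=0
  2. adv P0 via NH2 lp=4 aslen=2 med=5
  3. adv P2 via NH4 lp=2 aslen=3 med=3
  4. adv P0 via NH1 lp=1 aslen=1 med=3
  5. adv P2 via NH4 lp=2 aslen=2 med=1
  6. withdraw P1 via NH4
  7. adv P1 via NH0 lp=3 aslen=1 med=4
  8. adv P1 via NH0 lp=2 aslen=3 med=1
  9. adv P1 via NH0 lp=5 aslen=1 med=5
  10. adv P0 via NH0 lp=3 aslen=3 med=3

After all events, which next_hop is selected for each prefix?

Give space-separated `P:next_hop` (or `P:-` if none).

Answer: P0:NH2 P1:NH0 P2:NH4

Derivation:
Op 1: best P0=- P1=NH4 P2=-
Op 2: best P0=NH2 P1=NH4 P2=-
Op 3: best P0=NH2 P1=NH4 P2=NH4
Op 4: best P0=NH2 P1=NH4 P2=NH4
Op 5: best P0=NH2 P1=NH4 P2=NH4
Op 6: best P0=NH2 P1=- P2=NH4
Op 7: best P0=NH2 P1=NH0 P2=NH4
Op 8: best P0=NH2 P1=NH0 P2=NH4
Op 9: best P0=NH2 P1=NH0 P2=NH4
Op 10: best P0=NH2 P1=NH0 P2=NH4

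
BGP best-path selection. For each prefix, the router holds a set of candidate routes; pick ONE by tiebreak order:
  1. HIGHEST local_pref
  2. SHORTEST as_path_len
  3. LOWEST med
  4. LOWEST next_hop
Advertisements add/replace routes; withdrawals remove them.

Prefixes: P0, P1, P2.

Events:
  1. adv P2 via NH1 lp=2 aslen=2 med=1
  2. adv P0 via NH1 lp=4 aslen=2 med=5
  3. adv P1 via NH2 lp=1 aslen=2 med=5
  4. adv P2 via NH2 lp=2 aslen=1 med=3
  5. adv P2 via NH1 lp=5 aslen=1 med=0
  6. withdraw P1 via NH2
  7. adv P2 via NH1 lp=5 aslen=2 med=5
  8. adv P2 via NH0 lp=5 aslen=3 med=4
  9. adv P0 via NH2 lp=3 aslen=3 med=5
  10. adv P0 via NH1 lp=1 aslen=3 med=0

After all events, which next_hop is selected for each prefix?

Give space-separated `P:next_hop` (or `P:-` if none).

Answer: P0:NH2 P1:- P2:NH1

Derivation:
Op 1: best P0=- P1=- P2=NH1
Op 2: best P0=NH1 P1=- P2=NH1
Op 3: best P0=NH1 P1=NH2 P2=NH1
Op 4: best P0=NH1 P1=NH2 P2=NH2
Op 5: best P0=NH1 P1=NH2 P2=NH1
Op 6: best P0=NH1 P1=- P2=NH1
Op 7: best P0=NH1 P1=- P2=NH1
Op 8: best P0=NH1 P1=- P2=NH1
Op 9: best P0=NH1 P1=- P2=NH1
Op 10: best P0=NH2 P1=- P2=NH1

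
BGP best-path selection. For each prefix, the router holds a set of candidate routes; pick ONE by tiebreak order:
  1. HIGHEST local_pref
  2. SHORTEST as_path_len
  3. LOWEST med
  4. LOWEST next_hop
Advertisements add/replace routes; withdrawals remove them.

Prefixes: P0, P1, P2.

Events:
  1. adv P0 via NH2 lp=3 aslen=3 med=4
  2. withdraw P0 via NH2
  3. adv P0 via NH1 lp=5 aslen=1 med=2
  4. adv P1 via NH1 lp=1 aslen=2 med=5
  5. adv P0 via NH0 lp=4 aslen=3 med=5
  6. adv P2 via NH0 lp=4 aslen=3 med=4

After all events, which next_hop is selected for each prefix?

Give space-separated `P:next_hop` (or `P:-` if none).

Answer: P0:NH1 P1:NH1 P2:NH0

Derivation:
Op 1: best P0=NH2 P1=- P2=-
Op 2: best P0=- P1=- P2=-
Op 3: best P0=NH1 P1=- P2=-
Op 4: best P0=NH1 P1=NH1 P2=-
Op 5: best P0=NH1 P1=NH1 P2=-
Op 6: best P0=NH1 P1=NH1 P2=NH0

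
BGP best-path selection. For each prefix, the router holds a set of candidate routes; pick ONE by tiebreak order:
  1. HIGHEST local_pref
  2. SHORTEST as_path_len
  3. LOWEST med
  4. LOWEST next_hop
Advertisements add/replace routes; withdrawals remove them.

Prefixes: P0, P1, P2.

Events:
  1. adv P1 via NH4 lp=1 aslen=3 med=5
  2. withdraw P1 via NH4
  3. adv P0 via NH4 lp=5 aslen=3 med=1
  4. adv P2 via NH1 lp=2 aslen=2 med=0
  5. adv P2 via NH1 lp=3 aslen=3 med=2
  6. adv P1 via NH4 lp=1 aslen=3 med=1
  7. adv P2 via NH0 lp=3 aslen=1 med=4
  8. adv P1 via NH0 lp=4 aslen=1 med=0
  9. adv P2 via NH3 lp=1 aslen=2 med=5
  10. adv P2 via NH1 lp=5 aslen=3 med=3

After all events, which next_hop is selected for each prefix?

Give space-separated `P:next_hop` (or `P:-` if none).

Op 1: best P0=- P1=NH4 P2=-
Op 2: best P0=- P1=- P2=-
Op 3: best P0=NH4 P1=- P2=-
Op 4: best P0=NH4 P1=- P2=NH1
Op 5: best P0=NH4 P1=- P2=NH1
Op 6: best P0=NH4 P1=NH4 P2=NH1
Op 7: best P0=NH4 P1=NH4 P2=NH0
Op 8: best P0=NH4 P1=NH0 P2=NH0
Op 9: best P0=NH4 P1=NH0 P2=NH0
Op 10: best P0=NH4 P1=NH0 P2=NH1

Answer: P0:NH4 P1:NH0 P2:NH1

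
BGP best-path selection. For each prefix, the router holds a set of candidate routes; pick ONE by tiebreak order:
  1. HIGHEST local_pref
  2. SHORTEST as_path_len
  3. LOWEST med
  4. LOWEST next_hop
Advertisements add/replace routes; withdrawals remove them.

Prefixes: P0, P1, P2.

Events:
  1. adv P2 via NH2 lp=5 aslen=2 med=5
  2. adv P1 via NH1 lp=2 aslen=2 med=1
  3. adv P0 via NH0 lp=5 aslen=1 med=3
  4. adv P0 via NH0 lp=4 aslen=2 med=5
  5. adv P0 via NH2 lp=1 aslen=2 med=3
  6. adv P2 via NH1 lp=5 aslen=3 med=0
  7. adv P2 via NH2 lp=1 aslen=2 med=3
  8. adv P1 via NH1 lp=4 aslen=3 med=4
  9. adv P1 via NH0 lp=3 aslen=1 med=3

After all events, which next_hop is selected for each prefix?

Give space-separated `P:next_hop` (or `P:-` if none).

Op 1: best P0=- P1=- P2=NH2
Op 2: best P0=- P1=NH1 P2=NH2
Op 3: best P0=NH0 P1=NH1 P2=NH2
Op 4: best P0=NH0 P1=NH1 P2=NH2
Op 5: best P0=NH0 P1=NH1 P2=NH2
Op 6: best P0=NH0 P1=NH1 P2=NH2
Op 7: best P0=NH0 P1=NH1 P2=NH1
Op 8: best P0=NH0 P1=NH1 P2=NH1
Op 9: best P0=NH0 P1=NH1 P2=NH1

Answer: P0:NH0 P1:NH1 P2:NH1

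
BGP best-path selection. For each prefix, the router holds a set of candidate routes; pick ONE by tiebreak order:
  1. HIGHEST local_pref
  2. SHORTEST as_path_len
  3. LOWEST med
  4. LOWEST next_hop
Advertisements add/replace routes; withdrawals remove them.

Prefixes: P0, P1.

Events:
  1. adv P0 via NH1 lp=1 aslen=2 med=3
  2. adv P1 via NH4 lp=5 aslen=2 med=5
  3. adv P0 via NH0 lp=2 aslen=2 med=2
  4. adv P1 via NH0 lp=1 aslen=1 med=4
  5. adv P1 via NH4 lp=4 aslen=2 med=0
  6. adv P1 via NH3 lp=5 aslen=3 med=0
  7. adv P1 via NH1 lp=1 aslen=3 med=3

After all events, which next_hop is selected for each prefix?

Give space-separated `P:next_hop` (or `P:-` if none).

Op 1: best P0=NH1 P1=-
Op 2: best P0=NH1 P1=NH4
Op 3: best P0=NH0 P1=NH4
Op 4: best P0=NH0 P1=NH4
Op 5: best P0=NH0 P1=NH4
Op 6: best P0=NH0 P1=NH3
Op 7: best P0=NH0 P1=NH3

Answer: P0:NH0 P1:NH3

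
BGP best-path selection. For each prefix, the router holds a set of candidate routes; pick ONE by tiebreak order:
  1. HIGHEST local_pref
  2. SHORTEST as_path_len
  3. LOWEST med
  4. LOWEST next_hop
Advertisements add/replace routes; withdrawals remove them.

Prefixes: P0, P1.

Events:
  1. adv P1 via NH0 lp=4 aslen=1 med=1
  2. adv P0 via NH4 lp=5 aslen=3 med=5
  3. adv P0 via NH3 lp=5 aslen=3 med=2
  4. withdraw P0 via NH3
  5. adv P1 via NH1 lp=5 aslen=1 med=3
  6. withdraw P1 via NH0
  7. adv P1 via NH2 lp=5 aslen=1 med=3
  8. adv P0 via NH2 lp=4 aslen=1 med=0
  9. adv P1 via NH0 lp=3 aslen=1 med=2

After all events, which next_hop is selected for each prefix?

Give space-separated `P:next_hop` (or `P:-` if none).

Answer: P0:NH4 P1:NH1

Derivation:
Op 1: best P0=- P1=NH0
Op 2: best P0=NH4 P1=NH0
Op 3: best P0=NH3 P1=NH0
Op 4: best P0=NH4 P1=NH0
Op 5: best P0=NH4 P1=NH1
Op 6: best P0=NH4 P1=NH1
Op 7: best P0=NH4 P1=NH1
Op 8: best P0=NH4 P1=NH1
Op 9: best P0=NH4 P1=NH1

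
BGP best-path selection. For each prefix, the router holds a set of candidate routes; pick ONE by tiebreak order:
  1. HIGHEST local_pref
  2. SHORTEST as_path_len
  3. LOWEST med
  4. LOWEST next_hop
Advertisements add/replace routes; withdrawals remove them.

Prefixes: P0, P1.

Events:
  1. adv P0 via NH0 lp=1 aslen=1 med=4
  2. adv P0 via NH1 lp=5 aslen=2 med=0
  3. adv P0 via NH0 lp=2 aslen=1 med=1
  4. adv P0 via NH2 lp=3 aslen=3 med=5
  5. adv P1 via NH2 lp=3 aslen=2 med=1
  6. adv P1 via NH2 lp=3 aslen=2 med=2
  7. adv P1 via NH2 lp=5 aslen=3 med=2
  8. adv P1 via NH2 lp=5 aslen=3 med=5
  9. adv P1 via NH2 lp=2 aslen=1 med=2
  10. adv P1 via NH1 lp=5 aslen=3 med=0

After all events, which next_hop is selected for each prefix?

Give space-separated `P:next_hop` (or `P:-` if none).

Answer: P0:NH1 P1:NH1

Derivation:
Op 1: best P0=NH0 P1=-
Op 2: best P0=NH1 P1=-
Op 3: best P0=NH1 P1=-
Op 4: best P0=NH1 P1=-
Op 5: best P0=NH1 P1=NH2
Op 6: best P0=NH1 P1=NH2
Op 7: best P0=NH1 P1=NH2
Op 8: best P0=NH1 P1=NH2
Op 9: best P0=NH1 P1=NH2
Op 10: best P0=NH1 P1=NH1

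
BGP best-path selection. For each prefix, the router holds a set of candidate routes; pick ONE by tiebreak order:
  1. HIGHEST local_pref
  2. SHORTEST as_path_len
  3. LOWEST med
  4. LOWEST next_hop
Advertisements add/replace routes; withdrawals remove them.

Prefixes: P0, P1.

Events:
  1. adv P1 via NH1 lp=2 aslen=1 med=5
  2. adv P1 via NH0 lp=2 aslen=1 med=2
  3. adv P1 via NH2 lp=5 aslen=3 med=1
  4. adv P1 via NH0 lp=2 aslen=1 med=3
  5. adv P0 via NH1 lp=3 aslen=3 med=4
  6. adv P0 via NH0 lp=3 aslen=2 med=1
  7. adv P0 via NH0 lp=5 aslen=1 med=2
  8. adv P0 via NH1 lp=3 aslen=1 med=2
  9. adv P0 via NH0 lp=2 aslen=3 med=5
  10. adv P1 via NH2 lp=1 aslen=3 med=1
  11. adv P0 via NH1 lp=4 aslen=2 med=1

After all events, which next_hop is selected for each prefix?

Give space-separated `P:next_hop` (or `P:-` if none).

Answer: P0:NH1 P1:NH0

Derivation:
Op 1: best P0=- P1=NH1
Op 2: best P0=- P1=NH0
Op 3: best P0=- P1=NH2
Op 4: best P0=- P1=NH2
Op 5: best P0=NH1 P1=NH2
Op 6: best P0=NH0 P1=NH2
Op 7: best P0=NH0 P1=NH2
Op 8: best P0=NH0 P1=NH2
Op 9: best P0=NH1 P1=NH2
Op 10: best P0=NH1 P1=NH0
Op 11: best P0=NH1 P1=NH0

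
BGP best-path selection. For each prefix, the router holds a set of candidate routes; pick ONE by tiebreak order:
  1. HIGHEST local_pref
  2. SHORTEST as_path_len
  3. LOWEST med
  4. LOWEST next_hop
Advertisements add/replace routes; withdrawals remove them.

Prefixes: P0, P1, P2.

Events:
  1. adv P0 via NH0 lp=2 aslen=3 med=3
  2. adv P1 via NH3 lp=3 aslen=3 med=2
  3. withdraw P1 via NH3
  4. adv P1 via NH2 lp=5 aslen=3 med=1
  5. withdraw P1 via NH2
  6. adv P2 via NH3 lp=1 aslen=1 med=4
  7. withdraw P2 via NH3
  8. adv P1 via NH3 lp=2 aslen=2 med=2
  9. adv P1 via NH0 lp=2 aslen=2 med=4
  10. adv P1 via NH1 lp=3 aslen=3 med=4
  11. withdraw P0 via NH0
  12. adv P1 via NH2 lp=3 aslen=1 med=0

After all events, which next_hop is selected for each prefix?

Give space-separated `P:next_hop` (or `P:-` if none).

Op 1: best P0=NH0 P1=- P2=-
Op 2: best P0=NH0 P1=NH3 P2=-
Op 3: best P0=NH0 P1=- P2=-
Op 4: best P0=NH0 P1=NH2 P2=-
Op 5: best P0=NH0 P1=- P2=-
Op 6: best P0=NH0 P1=- P2=NH3
Op 7: best P0=NH0 P1=- P2=-
Op 8: best P0=NH0 P1=NH3 P2=-
Op 9: best P0=NH0 P1=NH3 P2=-
Op 10: best P0=NH0 P1=NH1 P2=-
Op 11: best P0=- P1=NH1 P2=-
Op 12: best P0=- P1=NH2 P2=-

Answer: P0:- P1:NH2 P2:-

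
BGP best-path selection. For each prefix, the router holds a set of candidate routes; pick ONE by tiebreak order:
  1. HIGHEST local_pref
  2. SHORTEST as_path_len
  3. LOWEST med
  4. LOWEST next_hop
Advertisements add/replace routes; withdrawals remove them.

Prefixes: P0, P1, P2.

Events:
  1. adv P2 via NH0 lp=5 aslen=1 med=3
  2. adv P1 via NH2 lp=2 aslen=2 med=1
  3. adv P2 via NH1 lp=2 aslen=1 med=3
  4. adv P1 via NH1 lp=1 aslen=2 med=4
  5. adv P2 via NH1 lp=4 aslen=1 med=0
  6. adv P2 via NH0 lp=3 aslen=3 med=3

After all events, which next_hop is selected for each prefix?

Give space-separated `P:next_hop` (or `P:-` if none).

Answer: P0:- P1:NH2 P2:NH1

Derivation:
Op 1: best P0=- P1=- P2=NH0
Op 2: best P0=- P1=NH2 P2=NH0
Op 3: best P0=- P1=NH2 P2=NH0
Op 4: best P0=- P1=NH2 P2=NH0
Op 5: best P0=- P1=NH2 P2=NH0
Op 6: best P0=- P1=NH2 P2=NH1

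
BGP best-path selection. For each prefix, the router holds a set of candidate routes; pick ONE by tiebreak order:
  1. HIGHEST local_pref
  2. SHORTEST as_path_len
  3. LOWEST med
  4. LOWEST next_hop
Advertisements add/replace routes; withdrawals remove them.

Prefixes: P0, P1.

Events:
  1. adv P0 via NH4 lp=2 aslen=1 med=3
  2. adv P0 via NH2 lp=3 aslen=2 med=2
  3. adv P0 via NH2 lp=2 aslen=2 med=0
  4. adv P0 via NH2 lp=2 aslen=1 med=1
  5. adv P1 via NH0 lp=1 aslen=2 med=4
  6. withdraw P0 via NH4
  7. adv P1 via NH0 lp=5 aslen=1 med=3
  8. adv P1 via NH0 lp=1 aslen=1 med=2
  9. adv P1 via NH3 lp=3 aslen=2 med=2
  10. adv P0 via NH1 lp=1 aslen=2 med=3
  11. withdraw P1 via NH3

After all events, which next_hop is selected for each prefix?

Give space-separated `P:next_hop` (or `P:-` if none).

Answer: P0:NH2 P1:NH0

Derivation:
Op 1: best P0=NH4 P1=-
Op 2: best P0=NH2 P1=-
Op 3: best P0=NH4 P1=-
Op 4: best P0=NH2 P1=-
Op 5: best P0=NH2 P1=NH0
Op 6: best P0=NH2 P1=NH0
Op 7: best P0=NH2 P1=NH0
Op 8: best P0=NH2 P1=NH0
Op 9: best P0=NH2 P1=NH3
Op 10: best P0=NH2 P1=NH3
Op 11: best P0=NH2 P1=NH0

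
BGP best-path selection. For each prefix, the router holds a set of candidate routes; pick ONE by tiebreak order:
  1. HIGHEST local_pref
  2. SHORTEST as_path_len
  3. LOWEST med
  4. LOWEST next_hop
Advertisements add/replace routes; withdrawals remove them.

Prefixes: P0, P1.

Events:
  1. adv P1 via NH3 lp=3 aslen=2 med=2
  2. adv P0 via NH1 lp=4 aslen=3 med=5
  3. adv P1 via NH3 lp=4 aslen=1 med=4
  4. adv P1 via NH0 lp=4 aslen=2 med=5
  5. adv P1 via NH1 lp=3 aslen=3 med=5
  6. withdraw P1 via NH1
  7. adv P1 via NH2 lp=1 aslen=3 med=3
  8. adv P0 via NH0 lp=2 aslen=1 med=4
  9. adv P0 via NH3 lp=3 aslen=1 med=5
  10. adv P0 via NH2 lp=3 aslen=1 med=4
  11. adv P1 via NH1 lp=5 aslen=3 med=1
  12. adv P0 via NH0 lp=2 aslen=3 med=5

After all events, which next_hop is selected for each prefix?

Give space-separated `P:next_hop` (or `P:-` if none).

Answer: P0:NH1 P1:NH1

Derivation:
Op 1: best P0=- P1=NH3
Op 2: best P0=NH1 P1=NH3
Op 3: best P0=NH1 P1=NH3
Op 4: best P0=NH1 P1=NH3
Op 5: best P0=NH1 P1=NH3
Op 6: best P0=NH1 P1=NH3
Op 7: best P0=NH1 P1=NH3
Op 8: best P0=NH1 P1=NH3
Op 9: best P0=NH1 P1=NH3
Op 10: best P0=NH1 P1=NH3
Op 11: best P0=NH1 P1=NH1
Op 12: best P0=NH1 P1=NH1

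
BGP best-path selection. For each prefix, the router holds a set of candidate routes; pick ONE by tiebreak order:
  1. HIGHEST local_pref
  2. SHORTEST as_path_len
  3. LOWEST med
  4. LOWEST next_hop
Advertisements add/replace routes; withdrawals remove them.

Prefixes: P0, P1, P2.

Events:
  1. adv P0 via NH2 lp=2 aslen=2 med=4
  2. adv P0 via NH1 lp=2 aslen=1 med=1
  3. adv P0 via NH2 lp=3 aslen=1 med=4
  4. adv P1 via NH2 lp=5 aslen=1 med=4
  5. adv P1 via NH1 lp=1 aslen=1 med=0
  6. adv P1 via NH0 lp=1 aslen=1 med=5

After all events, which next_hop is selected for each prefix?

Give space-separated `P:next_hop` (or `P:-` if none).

Op 1: best P0=NH2 P1=- P2=-
Op 2: best P0=NH1 P1=- P2=-
Op 3: best P0=NH2 P1=- P2=-
Op 4: best P0=NH2 P1=NH2 P2=-
Op 5: best P0=NH2 P1=NH2 P2=-
Op 6: best P0=NH2 P1=NH2 P2=-

Answer: P0:NH2 P1:NH2 P2:-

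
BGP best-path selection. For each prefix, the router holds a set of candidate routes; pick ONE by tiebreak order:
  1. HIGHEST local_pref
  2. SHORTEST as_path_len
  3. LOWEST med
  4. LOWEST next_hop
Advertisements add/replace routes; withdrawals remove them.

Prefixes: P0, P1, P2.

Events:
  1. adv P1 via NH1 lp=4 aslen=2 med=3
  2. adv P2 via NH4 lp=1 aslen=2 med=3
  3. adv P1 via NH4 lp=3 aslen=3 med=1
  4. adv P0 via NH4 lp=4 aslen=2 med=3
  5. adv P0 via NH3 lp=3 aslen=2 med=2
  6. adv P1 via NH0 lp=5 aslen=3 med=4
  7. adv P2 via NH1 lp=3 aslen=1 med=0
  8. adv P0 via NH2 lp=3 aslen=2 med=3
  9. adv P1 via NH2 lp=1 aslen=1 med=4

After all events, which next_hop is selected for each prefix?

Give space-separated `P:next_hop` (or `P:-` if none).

Op 1: best P0=- P1=NH1 P2=-
Op 2: best P0=- P1=NH1 P2=NH4
Op 3: best P0=- P1=NH1 P2=NH4
Op 4: best P0=NH4 P1=NH1 P2=NH4
Op 5: best P0=NH4 P1=NH1 P2=NH4
Op 6: best P0=NH4 P1=NH0 P2=NH4
Op 7: best P0=NH4 P1=NH0 P2=NH1
Op 8: best P0=NH4 P1=NH0 P2=NH1
Op 9: best P0=NH4 P1=NH0 P2=NH1

Answer: P0:NH4 P1:NH0 P2:NH1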